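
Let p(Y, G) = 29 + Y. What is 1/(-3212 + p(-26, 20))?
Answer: -1/3209 ≈ -0.00031162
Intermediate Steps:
1/(-3212 + p(-26, 20)) = 1/(-3212 + (29 - 26)) = 1/(-3212 + 3) = 1/(-3209) = -1/3209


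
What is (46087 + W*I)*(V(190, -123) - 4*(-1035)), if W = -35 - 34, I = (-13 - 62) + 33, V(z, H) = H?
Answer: 196772745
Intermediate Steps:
I = -42 (I = -75 + 33 = -42)
W = -69
(46087 + W*I)*(V(190, -123) - 4*(-1035)) = (46087 - 69*(-42))*(-123 - 4*(-1035)) = (46087 + 2898)*(-123 + 4140) = 48985*4017 = 196772745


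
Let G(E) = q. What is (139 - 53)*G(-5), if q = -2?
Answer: -172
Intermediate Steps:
G(E) = -2
(139 - 53)*G(-5) = (139 - 53)*(-2) = 86*(-2) = -172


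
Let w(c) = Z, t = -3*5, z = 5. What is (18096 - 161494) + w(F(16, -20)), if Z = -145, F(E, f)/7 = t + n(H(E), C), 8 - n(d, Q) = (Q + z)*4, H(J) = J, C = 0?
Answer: -143543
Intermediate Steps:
n(d, Q) = -12 - 4*Q (n(d, Q) = 8 - (Q + 5)*4 = 8 - (5 + Q)*4 = 8 - (20 + 4*Q) = 8 + (-20 - 4*Q) = -12 - 4*Q)
t = -15
F(E, f) = -189 (F(E, f) = 7*(-15 + (-12 - 4*0)) = 7*(-15 + (-12 + 0)) = 7*(-15 - 12) = 7*(-27) = -189)
w(c) = -145
(18096 - 161494) + w(F(16, -20)) = (18096 - 161494) - 145 = -143398 - 145 = -143543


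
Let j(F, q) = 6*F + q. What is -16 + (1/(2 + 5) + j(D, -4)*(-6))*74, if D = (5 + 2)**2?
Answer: -901358/7 ≈ -1.2877e+5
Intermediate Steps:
D = 49 (D = 7**2 = 49)
j(F, q) = q + 6*F
-16 + (1/(2 + 5) + j(D, -4)*(-6))*74 = -16 + (1/(2 + 5) + (-4 + 6*49)*(-6))*74 = -16 + (1/7 + (-4 + 294)*(-6))*74 = -16 + (1/7 + 290*(-6))*74 = -16 + (1/7 - 1740)*74 = -16 - 12179/7*74 = -16 - 901246/7 = -901358/7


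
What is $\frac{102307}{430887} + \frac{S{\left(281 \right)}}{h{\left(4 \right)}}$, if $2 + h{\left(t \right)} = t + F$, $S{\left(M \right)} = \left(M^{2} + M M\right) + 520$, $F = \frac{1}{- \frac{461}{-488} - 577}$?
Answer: $\frac{9595973321044502}{121023662577} \approx 79290.0$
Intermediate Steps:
$F = - \frac{488}{281115}$ ($F = \frac{1}{\left(-461\right) \left(- \frac{1}{488}\right) - 577} = \frac{1}{\frac{461}{488} - 577} = \frac{1}{- \frac{281115}{488}} = - \frac{488}{281115} \approx -0.0017359$)
$S{\left(M \right)} = 520 + 2 M^{2}$ ($S{\left(M \right)} = \left(M^{2} + M^{2}\right) + 520 = 2 M^{2} + 520 = 520 + 2 M^{2}$)
$h{\left(t \right)} = - \frac{562718}{281115} + t$ ($h{\left(t \right)} = -2 + \left(t - \frac{488}{281115}\right) = -2 + \left(- \frac{488}{281115} + t\right) = - \frac{562718}{281115} + t$)
$\frac{102307}{430887} + \frac{S{\left(281 \right)}}{h{\left(4 \right)}} = \frac{102307}{430887} + \frac{520 + 2 \cdot 281^{2}}{- \frac{562718}{281115} + 4} = 102307 \cdot \frac{1}{430887} + \frac{520 + 2 \cdot 78961}{\frac{561742}{281115}} = \frac{102307}{430887} + \left(520 + 157922\right) \frac{281115}{561742} = \frac{102307}{430887} + 158442 \cdot \frac{281115}{561742} = \frac{102307}{430887} + \frac{22270211415}{280871} = \frac{9595973321044502}{121023662577}$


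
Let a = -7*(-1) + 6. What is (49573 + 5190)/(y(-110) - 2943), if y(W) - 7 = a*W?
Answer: -54763/4366 ≈ -12.543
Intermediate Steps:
a = 13 (a = 7 + 6 = 13)
y(W) = 7 + 13*W
(49573 + 5190)/(y(-110) - 2943) = (49573 + 5190)/((7 + 13*(-110)) - 2943) = 54763/((7 - 1430) - 2943) = 54763/(-1423 - 2943) = 54763/(-4366) = 54763*(-1/4366) = -54763/4366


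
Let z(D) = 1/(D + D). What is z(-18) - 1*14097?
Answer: -507493/36 ≈ -14097.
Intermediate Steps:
z(D) = 1/(2*D)
z(-18) - 1*14097 = (½)/(-18) - 1*14097 = (½)*(-1/18) - 14097 = -1/36 - 14097 = -507493/36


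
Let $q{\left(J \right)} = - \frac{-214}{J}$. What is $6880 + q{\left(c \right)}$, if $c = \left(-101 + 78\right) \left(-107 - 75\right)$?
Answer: $\frac{14399947}{2093} \approx 6880.0$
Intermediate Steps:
$c = 4186$ ($c = \left(-23\right) \left(-182\right) = 4186$)
$q{\left(J \right)} = \frac{214}{J}$
$6880 + q{\left(c \right)} = 6880 + \frac{214}{4186} = 6880 + 214 \cdot \frac{1}{4186} = 6880 + \frac{107}{2093} = \frac{14399947}{2093}$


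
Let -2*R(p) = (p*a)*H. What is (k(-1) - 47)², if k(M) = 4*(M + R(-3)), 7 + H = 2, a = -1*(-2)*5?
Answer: 123201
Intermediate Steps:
a = 10 (a = 2*5 = 10)
H = -5 (H = -7 + 2 = -5)
R(p) = 25*p (R(p) = -p*10*(-5)/2 = -10*p*(-5)/2 = -(-25)*p = 25*p)
k(M) = -300 + 4*M (k(M) = 4*(M + 25*(-3)) = 4*(M - 75) = 4*(-75 + M) = -300 + 4*M)
(k(-1) - 47)² = ((-300 + 4*(-1)) - 47)² = ((-300 - 4) - 47)² = (-304 - 47)² = (-351)² = 123201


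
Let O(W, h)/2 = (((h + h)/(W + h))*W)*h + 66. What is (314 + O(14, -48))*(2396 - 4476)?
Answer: 118414400/17 ≈ 6.9656e+6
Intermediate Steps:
O(W, h) = 132 + 4*W*h²/(W + h) (O(W, h) = 2*((((h + h)/(W + h))*W)*h + 66) = 2*((((2*h)/(W + h))*W)*h + 66) = 2*(((2*h/(W + h))*W)*h + 66) = 2*((2*W*h/(W + h))*h + 66) = 2*(2*W*h²/(W + h) + 66) = 2*(66 + 2*W*h²/(W + h)) = 132 + 4*W*h²/(W + h))
(314 + O(14, -48))*(2396 - 4476) = (314 + 4*(33*14 + 33*(-48) + 14*(-48)²)/(14 - 48))*(2396 - 4476) = (314 + 4*(462 - 1584 + 14*2304)/(-34))*(-2080) = (314 + 4*(-1/34)*(462 - 1584 + 32256))*(-2080) = (314 + 4*(-1/34)*31134)*(-2080) = (314 - 62268/17)*(-2080) = -56930/17*(-2080) = 118414400/17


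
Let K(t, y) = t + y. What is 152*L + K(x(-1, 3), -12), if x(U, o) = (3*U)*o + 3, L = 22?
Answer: 3326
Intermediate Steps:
x(U, o) = 3 + 3*U*o (x(U, o) = 3*U*o + 3 = 3 + 3*U*o)
152*L + K(x(-1, 3), -12) = 152*22 + ((3 + 3*(-1)*3) - 12) = 3344 + ((3 - 9) - 12) = 3344 + (-6 - 12) = 3344 - 18 = 3326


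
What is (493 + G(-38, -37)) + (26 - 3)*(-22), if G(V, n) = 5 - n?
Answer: 29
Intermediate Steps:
(493 + G(-38, -37)) + (26 - 3)*(-22) = (493 + (5 - 1*(-37))) + (26 - 3)*(-22) = (493 + (5 + 37)) + 23*(-22) = (493 + 42) - 506 = 535 - 506 = 29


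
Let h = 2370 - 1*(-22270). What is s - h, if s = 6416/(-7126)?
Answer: -87795528/3563 ≈ -24641.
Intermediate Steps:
h = 24640 (h = 2370 + 22270 = 24640)
s = -3208/3563 (s = 6416*(-1/7126) = -3208/3563 ≈ -0.90036)
s - h = -3208/3563 - 1*24640 = -3208/3563 - 24640 = -87795528/3563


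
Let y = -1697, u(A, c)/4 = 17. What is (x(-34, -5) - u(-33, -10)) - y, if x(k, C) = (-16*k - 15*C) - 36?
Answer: 2212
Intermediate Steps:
u(A, c) = 68 (u(A, c) = 4*17 = 68)
x(k, C) = -36 - 16*k - 15*C
(x(-34, -5) - u(-33, -10)) - y = ((-36 - 16*(-34) - 15*(-5)) - 1*68) - 1*(-1697) = ((-36 + 544 + 75) - 68) + 1697 = (583 - 68) + 1697 = 515 + 1697 = 2212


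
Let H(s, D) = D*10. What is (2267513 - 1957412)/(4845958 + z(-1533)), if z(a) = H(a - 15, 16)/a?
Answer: 43216803/675350314 ≈ 0.063992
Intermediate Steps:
H(s, D) = 10*D
z(a) = 160/a (z(a) = (10*16)/a = 160/a)
(2267513 - 1957412)/(4845958 + z(-1533)) = (2267513 - 1957412)/(4845958 + 160/(-1533)) = 310101/(4845958 + 160*(-1/1533)) = 310101/(4845958 - 160/1533) = 310101/(7428853454/1533) = 310101*(1533/7428853454) = 43216803/675350314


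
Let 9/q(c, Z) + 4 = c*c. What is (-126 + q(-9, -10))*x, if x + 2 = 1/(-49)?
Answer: 87237/343 ≈ 254.34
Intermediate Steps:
x = -99/49 (x = -2 + 1/(-49) = -2 - 1/49 = -99/49 ≈ -2.0204)
q(c, Z) = 9/(-4 + c**2) (q(c, Z) = 9/(-4 + c*c) = 9/(-4 + c**2))
(-126 + q(-9, -10))*x = (-126 + 9/(-4 + (-9)**2))*(-99/49) = (-126 + 9/(-4 + 81))*(-99/49) = (-126 + 9/77)*(-99/49) = -9693/77*(-99/49) = 87237/343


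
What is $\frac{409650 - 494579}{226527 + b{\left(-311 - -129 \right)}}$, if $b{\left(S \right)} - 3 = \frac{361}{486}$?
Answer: $- \frac{41275494}{110093941} \approx -0.37491$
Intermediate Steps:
$b{\left(S \right)} = \frac{1819}{486}$ ($b{\left(S \right)} = 3 + \frac{361}{486} = \frac{1819}{486}$)
$\frac{409650 - 494579}{226527 + b{\left(-311 - -129 \right)}} = \frac{409650 - 494579}{226527 + \frac{1819}{486}} = - \frac{84929}{\frac{110093941}{486}} = \left(-84929\right) \frac{486}{110093941} = - \frac{41275494}{110093941}$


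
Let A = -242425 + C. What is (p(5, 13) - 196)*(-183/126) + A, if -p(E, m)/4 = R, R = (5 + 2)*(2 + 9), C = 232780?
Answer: -8913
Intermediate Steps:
R = 77 (R = 7*11 = 77)
p(E, m) = -308 (p(E, m) = -4*77 = -308)
A = -9645 (A = -242425 + 232780 = -9645)
(p(5, 13) - 196)*(-183/126) + A = (-308 - 196)*(-183/126) - 9645 = -(-92232)/126 - 9645 = -504*(-61/42) - 9645 = 732 - 9645 = -8913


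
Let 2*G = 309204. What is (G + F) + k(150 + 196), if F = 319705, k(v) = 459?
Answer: 474766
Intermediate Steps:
G = 154602 (G = (½)*309204 = 154602)
(G + F) + k(150 + 196) = (154602 + 319705) + 459 = 474307 + 459 = 474766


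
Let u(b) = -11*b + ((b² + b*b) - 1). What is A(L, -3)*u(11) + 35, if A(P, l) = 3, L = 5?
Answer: 395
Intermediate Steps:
u(b) = -1 - 11*b + 2*b² (u(b) = -11*b + ((b² + b²) - 1) = -11*b + (2*b² - 1) = -11*b + (-1 + 2*b²) = -1 - 11*b + 2*b²)
A(L, -3)*u(11) + 35 = 3*(-1 - 11*11 + 2*11²) + 35 = 3*(-1 - 121 + 2*121) + 35 = 3*(-1 - 121 + 242) + 35 = 3*120 + 35 = 360 + 35 = 395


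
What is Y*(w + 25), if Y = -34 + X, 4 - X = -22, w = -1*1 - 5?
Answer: -152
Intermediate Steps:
w = -6 (w = -1 - 5 = -6)
X = 26 (X = 4 - 1*(-22) = 4 + 22 = 26)
Y = -8 (Y = -34 + 26 = -8)
Y*(w + 25) = -8*(-6 + 25) = -8*19 = -152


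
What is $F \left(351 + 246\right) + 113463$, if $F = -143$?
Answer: $28092$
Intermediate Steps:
$F \left(351 + 246\right) + 113463 = - 143 \left(351 + 246\right) + 113463 = \left(-143\right) 597 + 113463 = -85371 + 113463 = 28092$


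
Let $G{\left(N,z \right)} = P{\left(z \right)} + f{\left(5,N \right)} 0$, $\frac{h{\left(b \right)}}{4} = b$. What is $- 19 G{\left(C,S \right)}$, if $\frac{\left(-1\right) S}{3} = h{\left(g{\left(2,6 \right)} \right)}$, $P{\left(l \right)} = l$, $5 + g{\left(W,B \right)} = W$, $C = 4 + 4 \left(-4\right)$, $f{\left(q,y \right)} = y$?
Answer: $-684$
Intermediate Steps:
$C = -12$ ($C = 4 - 16 = -12$)
$g{\left(W,B \right)} = -5 + W$
$h{\left(b \right)} = 4 b$
$S = 36$ ($S = - 3 \cdot 4 \left(-5 + 2\right) = - 3 \cdot 4 \left(-3\right) = \left(-3\right) \left(-12\right) = 36$)
$G{\left(N,z \right)} = z$ ($G{\left(N,z \right)} = z + N 0 = z + 0 = z$)
$- 19 G{\left(C,S \right)} = \left(-19\right) 36 = -684$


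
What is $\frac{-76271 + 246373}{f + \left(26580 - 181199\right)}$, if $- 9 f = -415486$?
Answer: $- \frac{1530918}{976085} \approx -1.5684$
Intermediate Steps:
$f = \frac{415486}{9}$ ($f = \left(- \frac{1}{9}\right) \left(-415486\right) = \frac{415486}{9} \approx 46165.0$)
$\frac{-76271 + 246373}{f + \left(26580 - 181199\right)} = \frac{-76271 + 246373}{\frac{415486}{9} + \left(26580 - 181199\right)} = \frac{170102}{\frac{415486}{9} - 154619} = \frac{170102}{- \frac{976085}{9}} = 170102 \left(- \frac{9}{976085}\right) = - \frac{1530918}{976085}$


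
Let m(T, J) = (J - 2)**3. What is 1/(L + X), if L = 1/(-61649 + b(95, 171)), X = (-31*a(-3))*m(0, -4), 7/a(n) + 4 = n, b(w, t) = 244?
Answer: -61405/411167881 ≈ -0.00014934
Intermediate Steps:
a(n) = 7/(-4 + n)
m(T, J) = (-2 + J)**3
X = -6696 (X = (-217/(-4 - 3))*(-2 - 4)**3 = -217/(-7)*(-6)**3 = -217*(-1)/7*(-216) = -31*(-1)*(-216) = 31*(-216) = -6696)
L = -1/61405 (L = 1/(-61649 + 244) = 1/(-61405) = -1/61405 ≈ -1.6285e-5)
1/(L + X) = 1/(-1/61405 - 6696) = 1/(-411167881/61405) = -61405/411167881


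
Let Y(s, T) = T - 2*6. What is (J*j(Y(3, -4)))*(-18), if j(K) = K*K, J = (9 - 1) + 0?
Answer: -36864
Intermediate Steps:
Y(s, T) = -12 + T (Y(s, T) = T - 12 = -12 + T)
J = 8 (J = 8 + 0 = 8)
j(K) = K²
(J*j(Y(3, -4)))*(-18) = (8*(-12 - 4)²)*(-18) = (8*(-16)²)*(-18) = (8*256)*(-18) = 2048*(-18) = -36864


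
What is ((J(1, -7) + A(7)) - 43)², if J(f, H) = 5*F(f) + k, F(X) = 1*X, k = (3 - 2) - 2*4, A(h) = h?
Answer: 1444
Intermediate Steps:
k = -7 (k = 1 - 8 = -7)
F(X) = X
J(f, H) = -7 + 5*f (J(f, H) = 5*f - 7 = -7 + 5*f)
((J(1, -7) + A(7)) - 43)² = (((-7 + 5*1) + 7) - 43)² = (((-7 + 5) + 7) - 43)² = ((-2 + 7) - 43)² = (5 - 43)² = (-38)² = 1444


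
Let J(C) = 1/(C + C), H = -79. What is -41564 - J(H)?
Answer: -6567111/158 ≈ -41564.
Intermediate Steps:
J(C) = 1/(2*C)
-41564 - J(H) = -41564 - 1/(2*(-79)) = -41564 - (-1)/(2*79) = -41564 - 1*(-1/158) = -41564 + 1/158 = -6567111/158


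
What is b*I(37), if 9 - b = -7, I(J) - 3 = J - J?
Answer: 48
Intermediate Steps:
I(J) = 3 (I(J) = 3 + (J - J) = 3 + 0 = 3)
b = 16 (b = 9 - 1*(-7) = 9 + 7 = 16)
b*I(37) = 16*3 = 48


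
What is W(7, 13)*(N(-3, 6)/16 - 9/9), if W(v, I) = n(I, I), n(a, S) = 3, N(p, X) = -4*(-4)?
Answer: 0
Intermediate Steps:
N(p, X) = 16
W(v, I) = 3
W(7, 13)*(N(-3, 6)/16 - 9/9) = 3*(16/16 - 9/9) = 3*(16*(1/16) - 9*⅑) = 3*(1 - 1) = 3*0 = 0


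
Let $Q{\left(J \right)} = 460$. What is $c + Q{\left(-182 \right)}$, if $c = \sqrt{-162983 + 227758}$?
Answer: $460 + 5 \sqrt{2591} \approx 714.51$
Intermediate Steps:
$c = 5 \sqrt{2591}$ ($c = \sqrt{64775} = 5 \sqrt{2591} \approx 254.51$)
$c + Q{\left(-182 \right)} = 5 \sqrt{2591} + 460 = 460 + 5 \sqrt{2591}$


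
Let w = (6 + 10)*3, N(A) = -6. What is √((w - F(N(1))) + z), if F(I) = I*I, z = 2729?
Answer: √2741 ≈ 52.355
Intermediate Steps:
w = 48 (w = 16*3 = 48)
F(I) = I²
√((w - F(N(1))) + z) = √((48 - 1*(-6)²) + 2729) = √((48 - 1*36) + 2729) = √((48 - 36) + 2729) = √(12 + 2729) = √2741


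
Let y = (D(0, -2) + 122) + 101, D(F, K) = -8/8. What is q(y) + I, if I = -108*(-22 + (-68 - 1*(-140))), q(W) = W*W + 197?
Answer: 44081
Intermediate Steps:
D(F, K) = -1 (D(F, K) = -8*⅛ = -1)
y = 222 (y = (-1 + 122) + 101 = 121 + 101 = 222)
q(W) = 197 + W² (q(W) = W² + 197 = 197 + W²)
I = -5400 (I = -108*(-22 + (-68 + 140)) = -108*(-22 + 72) = -108*50 = -5400)
q(y) + I = (197 + 222²) - 5400 = (197 + 49284) - 5400 = 49481 - 5400 = 44081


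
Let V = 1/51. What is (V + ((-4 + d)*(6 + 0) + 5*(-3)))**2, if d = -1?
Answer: 5262436/2601 ≈ 2023.2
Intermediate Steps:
V = 1/51 ≈ 0.019608
(V + ((-4 + d)*(6 + 0) + 5*(-3)))**2 = (1/51 + ((-4 - 1)*(6 + 0) + 5*(-3)))**2 = (1/51 + (-5*6 - 15))**2 = (1/51 + (-30 - 15))**2 = (1/51 - 45)**2 = (-2294/51)**2 = 5262436/2601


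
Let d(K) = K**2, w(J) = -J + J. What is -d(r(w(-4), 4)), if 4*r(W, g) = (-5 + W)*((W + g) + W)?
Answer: -25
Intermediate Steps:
w(J) = 0
r(W, g) = (-5 + W)*(g + 2*W)/4 (r(W, g) = ((-5 + W)*((W + g) + W))/4 = ((-5 + W)*(g + 2*W))/4 = (-5 + W)*(g + 2*W)/4)
-d(r(w(-4), 4)) = -((1/2)*0**2 - 5/2*0 - 5/4*4 + (1/4)*0*4)**2 = -((1/2)*0 + 0 - 5 + 0)**2 = -(0 + 0 - 5 + 0)**2 = -1*(-5)**2 = -1*25 = -25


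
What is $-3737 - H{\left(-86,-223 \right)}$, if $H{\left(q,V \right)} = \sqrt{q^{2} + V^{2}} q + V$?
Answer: $-3514 + 430 \sqrt{2285} \approx 17041.0$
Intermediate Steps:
$H{\left(q,V \right)} = V + q \sqrt{V^{2} + q^{2}}$ ($H{\left(q,V \right)} = \sqrt{V^{2} + q^{2}} q + V = q \sqrt{V^{2} + q^{2}} + V = V + q \sqrt{V^{2} + q^{2}}$)
$-3737 - H{\left(-86,-223 \right)} = -3737 - \left(-223 - 86 \sqrt{\left(-223\right)^{2} + \left(-86\right)^{2}}\right) = -3737 - \left(-223 - 86 \sqrt{49729 + 7396}\right) = -3737 - \left(-223 - 86 \sqrt{57125}\right) = -3737 - \left(-223 - 86 \cdot 5 \sqrt{2285}\right) = -3737 - \left(-223 - 430 \sqrt{2285}\right) = -3737 + \left(223 + 430 \sqrt{2285}\right) = -3514 + 430 \sqrt{2285}$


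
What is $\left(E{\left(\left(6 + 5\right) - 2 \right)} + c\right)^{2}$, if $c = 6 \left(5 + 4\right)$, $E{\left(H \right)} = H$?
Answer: $3969$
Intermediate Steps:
$c = 54$ ($c = 6 \cdot 9 = 54$)
$\left(E{\left(\left(6 + 5\right) - 2 \right)} + c\right)^{2} = \left(\left(\left(6 + 5\right) - 2\right) + 54\right)^{2} = \left(\left(11 - 2\right) + 54\right)^{2} = \left(9 + 54\right)^{2} = 63^{2} = 3969$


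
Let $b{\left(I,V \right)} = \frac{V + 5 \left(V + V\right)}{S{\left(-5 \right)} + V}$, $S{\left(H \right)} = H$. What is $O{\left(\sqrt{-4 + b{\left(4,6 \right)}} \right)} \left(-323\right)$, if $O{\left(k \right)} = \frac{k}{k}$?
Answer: $-323$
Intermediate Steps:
$b{\left(I,V \right)} = \frac{11 V}{-5 + V}$ ($b{\left(I,V \right)} = \frac{V + 5 \left(V + V\right)}{-5 + V} = \frac{V + 5 \cdot 2 V}{-5 + V} = \frac{V + 10 V}{-5 + V} = \frac{11 V}{-5 + V}$)
$O{\left(k \right)} = 1$
$O{\left(\sqrt{-4 + b{\left(4,6 \right)}} \right)} \left(-323\right) = 1 \left(-323\right) = -323$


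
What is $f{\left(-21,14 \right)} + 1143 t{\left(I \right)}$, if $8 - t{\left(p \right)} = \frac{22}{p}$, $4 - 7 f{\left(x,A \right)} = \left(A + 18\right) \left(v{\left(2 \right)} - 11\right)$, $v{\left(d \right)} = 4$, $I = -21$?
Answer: $10374$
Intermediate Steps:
$f{\left(x,A \right)} = \frac{130}{7} + A$ ($f{\left(x,A \right)} = \frac{4}{7} - \frac{\left(A + 18\right) \left(4 - 11\right)}{7} = \frac{4}{7} - \frac{\left(18 + A\right) \left(-7\right)}{7} = \frac{4}{7} - \frac{-126 - 7 A}{7} = \frac{4}{7} + \left(18 + A\right) = \frac{130}{7} + A$)
$t{\left(p \right)} = 8 - \frac{22}{p}$
$f{\left(-21,14 \right)} + 1143 t{\left(I \right)} = \left(\frac{130}{7} + 14\right) + 1143 \left(8 - \frac{22}{-21}\right) = \frac{228}{7} + 1143 \left(8 - - \frac{22}{21}\right) = \frac{228}{7} + 1143 \left(8 + \frac{22}{21}\right) = \frac{228}{7} + 1143 \cdot \frac{190}{21} = \frac{228}{7} + \frac{72390}{7} = 10374$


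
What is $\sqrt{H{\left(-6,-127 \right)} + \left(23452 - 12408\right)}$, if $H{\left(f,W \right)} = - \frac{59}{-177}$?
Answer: $\frac{\sqrt{99399}}{3} \approx 105.09$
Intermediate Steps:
$H{\left(f,W \right)} = \frac{1}{3}$ ($H{\left(f,W \right)} = \left(-59\right) \left(- \frac{1}{177}\right) = \frac{1}{3}$)
$\sqrt{H{\left(-6,-127 \right)} + \left(23452 - 12408\right)} = \sqrt{\frac{1}{3} + \left(23452 - 12408\right)} = \sqrt{\frac{1}{3} + 11044} = \sqrt{\frac{33133}{3}} = \frac{\sqrt{99399}}{3}$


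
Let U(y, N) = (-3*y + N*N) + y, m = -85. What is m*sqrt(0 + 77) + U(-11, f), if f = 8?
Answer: 86 - 85*sqrt(77) ≈ -659.87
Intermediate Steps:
U(y, N) = N**2 - 2*y (U(y, N) = (-3*y + N**2) + y = (N**2 - 3*y) + y = N**2 - 2*y)
m*sqrt(0 + 77) + U(-11, f) = -85*sqrt(0 + 77) + (8**2 - 2*(-11)) = -85*sqrt(77) + (64 + 22) = -85*sqrt(77) + 86 = 86 - 85*sqrt(77)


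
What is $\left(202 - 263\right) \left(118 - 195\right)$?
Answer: $4697$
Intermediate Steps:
$\left(202 - 263\right) \left(118 - 195\right) = \left(-61\right) \left(-77\right) = 4697$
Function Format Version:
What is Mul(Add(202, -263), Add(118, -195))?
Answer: 4697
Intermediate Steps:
Mul(Add(202, -263), Add(118, -195)) = Mul(-61, -77) = 4697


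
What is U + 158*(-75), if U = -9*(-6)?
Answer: -11796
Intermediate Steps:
U = 54
U + 158*(-75) = 54 + 158*(-75) = 54 - 11850 = -11796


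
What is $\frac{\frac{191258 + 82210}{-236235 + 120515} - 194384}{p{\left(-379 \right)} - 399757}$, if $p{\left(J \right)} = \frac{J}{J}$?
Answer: $\frac{5623597487}{11564941080} \approx 0.48626$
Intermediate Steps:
$p{\left(J \right)} = 1$
$\frac{\frac{191258 + 82210}{-236235 + 120515} - 194384}{p{\left(-379 \right)} - 399757} = \frac{\frac{191258 + 82210}{-236235 + 120515} - 194384}{1 - 399757} = \frac{\frac{273468}{-115720} - 194384}{-399756} = \left(273468 \left(- \frac{1}{115720}\right) - 194384\right) \left(- \frac{1}{399756}\right) = \left(- \frac{68367}{28930} - 194384\right) \left(- \frac{1}{399756}\right) = \left(- \frac{5623597487}{28930}\right) \left(- \frac{1}{399756}\right) = \frac{5623597487}{11564941080}$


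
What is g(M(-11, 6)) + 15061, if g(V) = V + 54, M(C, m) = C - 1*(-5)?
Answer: 15109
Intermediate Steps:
M(C, m) = 5 + C (M(C, m) = C + 5 = 5 + C)
g(V) = 54 + V
g(M(-11, 6)) + 15061 = (54 + (5 - 11)) + 15061 = (54 - 6) + 15061 = 48 + 15061 = 15109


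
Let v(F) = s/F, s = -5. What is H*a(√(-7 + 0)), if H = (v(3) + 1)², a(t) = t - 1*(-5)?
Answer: 20/9 + 4*I*√7/9 ≈ 2.2222 + 1.1759*I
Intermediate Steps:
a(t) = 5 + t (a(t) = t + 5 = 5 + t)
v(F) = -5/F
H = 4/9 (H = (-5/3 + 1)² = (-⅔)² = 4/9 ≈ 0.44444)
H*a(√(-7 + 0)) = 4*(5 + √(-7 + 0))/9 = 4*(5 + √(-7))/9 = 4*(5 + I*√7)/9 = 20/9 + 4*I*√7/9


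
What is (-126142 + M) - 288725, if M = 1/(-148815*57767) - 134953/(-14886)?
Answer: -655418836886715751/1579863328630 ≈ -4.1486e+5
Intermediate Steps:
M = 14322672026459/1579863328630 (M = -1/148815*1/57767 - 134953*(-1/14886) = -1/8596596105 + 134953/14886 = 14322672026459/1579863328630 ≈ 9.0658)
(-126142 + M) - 288725 = (-126142 + 14322672026459/1579863328630) - 288725 = -199272797328019001/1579863328630 - 288725 = -655418836886715751/1579863328630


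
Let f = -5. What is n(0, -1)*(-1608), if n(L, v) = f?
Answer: 8040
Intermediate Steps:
n(L, v) = -5
n(0, -1)*(-1608) = -5*(-1608) = 8040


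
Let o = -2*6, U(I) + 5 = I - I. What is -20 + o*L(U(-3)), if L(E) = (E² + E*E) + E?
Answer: -560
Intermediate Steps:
U(I) = -5 (U(I) = -5 + (I - I) = -5 + 0 = -5)
o = -12
L(E) = E + 2*E² (L(E) = (E² + E²) + E = 2*E² + E = E + 2*E²)
-20 + o*L(U(-3)) = -20 - (-60)*(1 + 2*(-5)) = -20 - (-60)*(1 - 10) = -20 - (-60)*(-9) = -20 - 12*45 = -20 - 540 = -560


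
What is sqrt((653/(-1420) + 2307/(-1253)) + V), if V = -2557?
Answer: 9*I*sqrt(25006631465935)/889630 ≈ 50.59*I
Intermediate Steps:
sqrt((653/(-1420) + 2307/(-1253)) + V) = sqrt((653/(-1420) + 2307/(-1253)) - 2557) = sqrt((653*(-1/1420) + 2307*(-1/1253)) - 2557) = sqrt((-653/1420 - 2307/1253) - 2557) = sqrt(-4094149/1779260 - 2557) = sqrt(-4553661969/1779260) = 9*I*sqrt(25006631465935)/889630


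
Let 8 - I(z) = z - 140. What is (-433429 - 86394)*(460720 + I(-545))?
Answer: -239853089899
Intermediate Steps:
I(z) = 148 - z (I(z) = 8 - (z - 140) = 8 - (-140 + z) = 8 + (140 - z) = 148 - z)
(-433429 - 86394)*(460720 + I(-545)) = (-433429 - 86394)*(460720 + (148 - 1*(-545))) = -519823*(460720 + (148 + 545)) = -519823*(460720 + 693) = -519823*461413 = -239853089899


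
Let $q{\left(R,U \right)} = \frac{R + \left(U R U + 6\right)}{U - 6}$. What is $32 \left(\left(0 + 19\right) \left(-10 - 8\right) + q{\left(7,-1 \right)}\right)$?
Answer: $- \frac{77248}{7} \approx -11035.0$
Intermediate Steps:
$q{\left(R,U \right)} = \frac{6 + R + R U^{2}}{-6 + U}$ ($q{\left(R,U \right)} = \frac{R + \left(R U U + 6\right)}{-6 + U} = \frac{R + \left(R U^{2} + 6\right)}{-6 + U} = \frac{R + \left(6 + R U^{2}\right)}{-6 + U} = \frac{6 + R + R U^{2}}{-6 + U}$)
$32 \left(\left(0 + 19\right) \left(-10 - 8\right) + q{\left(7,-1 \right)}\right) = 32 \left(\left(0 + 19\right) \left(-10 - 8\right) + \frac{6 + 7 + 7 \left(-1\right)^{2}}{-6 - 1}\right) = 32 \left(19 \left(-18\right) + \frac{6 + 7 + 7 \cdot 1}{-7}\right) = 32 \left(-342 - \frac{6 + 7 + 7}{7}\right) = 32 \left(-342 - \frac{20}{7}\right) = 32 \left(- \frac{2414}{7}\right) = - \frac{77248}{7}$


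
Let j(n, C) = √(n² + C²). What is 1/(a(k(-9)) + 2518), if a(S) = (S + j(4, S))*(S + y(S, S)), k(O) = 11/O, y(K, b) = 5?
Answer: 50896/127916071 - 17*√1417/255832142 ≈ 0.00039538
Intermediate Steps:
j(n, C) = √(C² + n²)
a(S) = (5 + S)*(S + √(16 + S²)) (a(S) = (S + √(S² + 4²))*(S + 5) = (S + √(S² + 16))*(5 + S) = (S + √(16 + S²))*(5 + S) = (5 + S)*(S + √(16 + S²)))
1/(a(k(-9)) + 2518) = 1/(((11/(-9))² + 5*(11/(-9)) + 5*√(16 + (11/(-9))²) + (11/(-9))*√(16 + (11/(-9))²)) + 2518) = 1/(((11*(-⅑))² + 5*(11*(-⅑)) + 5*√(16 + (11*(-⅑))²) + (11*(-⅑))*√(16 + (11*(-⅑))²)) + 2518) = 1/(((-11/9)² + 5*(-11/9) + 5*√(16 + (-11/9)²) - 11*√(16 + (-11/9)²)/9) + 2518) = 1/((121/81 - 55/9 + 5*√(16 + 121/81) - 11*√(16 + 121/81)/9) + 2518) = 1/((121/81 - 55/9 + 5*√(1417/81) - 11*√1417/81) + 2518) = 1/((121/81 - 55/9 + 5*(√1417/9) - 11*√1417/81) + 2518) = 1/((121/81 - 55/9 + 5*√1417/9 - 11*√1417/81) + 2518) = 1/((-374/81 + 34*√1417/81) + 2518) = 1/(203584/81 + 34*√1417/81)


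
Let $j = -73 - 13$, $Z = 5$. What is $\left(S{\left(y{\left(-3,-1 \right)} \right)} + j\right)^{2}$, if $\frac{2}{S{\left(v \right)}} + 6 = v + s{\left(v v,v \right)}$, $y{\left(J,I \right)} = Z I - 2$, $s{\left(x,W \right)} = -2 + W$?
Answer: $\frac{896809}{121} \approx 7411.6$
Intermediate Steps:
$y{\left(J,I \right)} = -2 + 5 I$ ($y{\left(J,I \right)} = 5 I - 2 = -2 + 5 I$)
$S{\left(v \right)} = \frac{2}{-8 + 2 v}$ ($S{\left(v \right)} = \frac{2}{-6 + \left(v + \left(-2 + v\right)\right)} = \frac{2}{-6 + \left(-2 + 2 v\right)} = \frac{2}{-8 + 2 v}$)
$j = -86$ ($j = -73 - 13 = -86$)
$\left(S{\left(y{\left(-3,-1 \right)} \right)} + j\right)^{2} = \left(\frac{1}{-4 + \left(-2 + 5 \left(-1\right)\right)} - 86\right)^{2} = \left(\frac{1}{-4 - 7} - 86\right)^{2} = \left(\frac{1}{-11} - 86\right)^{2} = \left(- \frac{1}{11} - 86\right)^{2} = \left(- \frac{947}{11}\right)^{2} = \frac{896809}{121}$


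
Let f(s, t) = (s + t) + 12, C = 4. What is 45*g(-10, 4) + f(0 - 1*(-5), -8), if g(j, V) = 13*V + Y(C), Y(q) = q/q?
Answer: 2394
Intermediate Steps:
Y(q) = 1
g(j, V) = 1 + 13*V (g(j, V) = 13*V + 1 = 1 + 13*V)
f(s, t) = 12 + s + t
45*g(-10, 4) + f(0 - 1*(-5), -8) = 45*(1 + 13*4) + (12 + (0 - 1*(-5)) - 8) = 45*(1 + 52) + (12 + (0 + 5) - 8) = 45*53 + (12 + 5 - 8) = 2385 + 9 = 2394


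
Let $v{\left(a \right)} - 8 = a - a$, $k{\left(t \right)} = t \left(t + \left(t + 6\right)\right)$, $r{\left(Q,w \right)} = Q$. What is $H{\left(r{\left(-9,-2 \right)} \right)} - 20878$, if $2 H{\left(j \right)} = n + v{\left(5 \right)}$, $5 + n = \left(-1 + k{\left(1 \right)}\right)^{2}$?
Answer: $-20852$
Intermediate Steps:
$k{\left(t \right)} = t \left(6 + 2 t\right)$ ($k{\left(t \right)} = t \left(t + \left(6 + t\right)\right) = t \left(6 + 2 t\right)$)
$v{\left(a \right)} = 8$ ($v{\left(a \right)} = 8 + \left(a - a\right) = 8 + 0 = 8$)
$n = 44$ ($n = -5 + \left(-1 + 2 \cdot 1 \left(3 + 1\right)\right)^{2} = -5 + \left(-1 + 2 \cdot 1 \cdot 4\right)^{2} = -5 + \left(-1 + 8\right)^{2} = -5 + 7^{2} = -5 + 49 = 44$)
$H{\left(j \right)} = 26$ ($H{\left(j \right)} = \frac{44 + 8}{2} = \frac{1}{2} \cdot 52 = 26$)
$H{\left(r{\left(-9,-2 \right)} \right)} - 20878 = 26 - 20878 = -20852$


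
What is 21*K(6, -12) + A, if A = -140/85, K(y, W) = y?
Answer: 2114/17 ≈ 124.35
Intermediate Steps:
A = -28/17 (A = -140*1/85 = -28/17 ≈ -1.6471)
21*K(6, -12) + A = 21*6 - 28/17 = 126 - 28/17 = 2114/17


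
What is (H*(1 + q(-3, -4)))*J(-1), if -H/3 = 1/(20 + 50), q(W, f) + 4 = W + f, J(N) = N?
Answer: -3/7 ≈ -0.42857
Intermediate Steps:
q(W, f) = -4 + W + f (q(W, f) = -4 + (W + f) = -4 + W + f)
H = -3/70 (H = -3/(20 + 50) = -3/70 ≈ -0.042857)
(H*(1 + q(-3, -4)))*J(-1) = -3*(1 + (-4 - 3 - 4))/70*(-1) = -3*(1 - 11)/70*(-1) = -3/70*(-10)*(-1) = (3/7)*(-1) = -3/7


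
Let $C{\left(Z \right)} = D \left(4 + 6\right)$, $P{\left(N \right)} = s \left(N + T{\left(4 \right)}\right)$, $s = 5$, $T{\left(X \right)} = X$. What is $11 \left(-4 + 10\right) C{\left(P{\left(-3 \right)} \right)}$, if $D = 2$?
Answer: $1320$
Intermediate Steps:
$P{\left(N \right)} = 20 + 5 N$ ($P{\left(N \right)} = 5 \left(N + 4\right) = 5 \left(4 + N\right) = 20 + 5 N$)
$C{\left(Z \right)} = 20$ ($C{\left(Z \right)} = 2 \left(4 + 6\right) = 2 \cdot 10 = 20$)
$11 \left(-4 + 10\right) C{\left(P{\left(-3 \right)} \right)} = 11 \left(-4 + 10\right) 20 = 11 \cdot 6 \cdot 20 = 66 \cdot 20 = 1320$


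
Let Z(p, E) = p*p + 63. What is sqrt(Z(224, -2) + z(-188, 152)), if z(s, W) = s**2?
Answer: 61*sqrt(23) ≈ 292.55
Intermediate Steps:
Z(p, E) = 63 + p**2 (Z(p, E) = p**2 + 63 = 63 + p**2)
sqrt(Z(224, -2) + z(-188, 152)) = sqrt((63 + 224**2) + (-188)**2) = sqrt((63 + 50176) + 35344) = sqrt(50239 + 35344) = sqrt(85583) = 61*sqrt(23)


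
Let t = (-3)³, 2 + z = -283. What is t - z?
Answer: 258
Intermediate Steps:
z = -285 (z = -2 - 283 = -285)
t = -27
t - z = -27 - 1*(-285) = -27 + 285 = 258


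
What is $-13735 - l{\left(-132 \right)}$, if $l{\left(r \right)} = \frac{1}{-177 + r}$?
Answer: $- \frac{4244114}{309} \approx -13735.0$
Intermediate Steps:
$-13735 - l{\left(-132 \right)} = -13735 - \frac{1}{-177 - 132} = -13735 - \frac{1}{-309} = -13735 - - \frac{1}{309} = -13735 + \frac{1}{309} = - \frac{4244114}{309}$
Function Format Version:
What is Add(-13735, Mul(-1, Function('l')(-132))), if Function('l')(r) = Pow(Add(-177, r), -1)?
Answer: Rational(-4244114, 309) ≈ -13735.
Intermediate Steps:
Add(-13735, Mul(-1, Function('l')(-132))) = Add(-13735, Mul(-1, Pow(Add(-177, -132), -1))) = Add(-13735, Mul(-1, Pow(-309, -1))) = Add(-13735, Mul(-1, Rational(-1, 309))) = Add(-13735, Rational(1, 309)) = Rational(-4244114, 309)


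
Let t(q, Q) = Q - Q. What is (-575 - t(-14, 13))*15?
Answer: -8625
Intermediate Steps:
t(q, Q) = 0
(-575 - t(-14, 13))*15 = (-575 - 1*0)*15 = (-575 + 0)*15 = -575*15 = -8625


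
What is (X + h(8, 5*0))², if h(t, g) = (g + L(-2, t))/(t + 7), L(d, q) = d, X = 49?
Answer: 537289/225 ≈ 2387.9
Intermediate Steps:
h(t, g) = (-2 + g)/(7 + t) (h(t, g) = (g - 2)/(t + 7) = (-2 + g)/(7 + t))
(X + h(8, 5*0))² = (49 + (-2 + 5*0)/(7 + 8))² = (49 + (-2 + 0)/15)² = (49 + (1/15)*(-2))² = (49 - 2/15)² = (733/15)² = 537289/225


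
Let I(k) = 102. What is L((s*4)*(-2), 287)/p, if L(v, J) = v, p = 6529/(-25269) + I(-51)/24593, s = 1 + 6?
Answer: 4971524136/22570037 ≈ 220.27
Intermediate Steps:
s = 7
p = -157990259/621440517 (p = 6529/(-25269) + 102/24593 = 6529*(-1/25269) + 102*(1/24593) = -6529/25269 + 102/24593 = -157990259/621440517 ≈ -0.25423)
L((s*4)*(-2), 287)/p = ((7*4)*(-2))/(-157990259/621440517) = (28*(-2))*(-621440517/157990259) = -56*(-621440517/157990259) = 4971524136/22570037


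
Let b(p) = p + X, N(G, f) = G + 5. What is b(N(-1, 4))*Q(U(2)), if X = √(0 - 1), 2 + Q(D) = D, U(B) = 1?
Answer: -4 - I ≈ -4.0 - 1.0*I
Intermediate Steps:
Q(D) = -2 + D
X = I (X = √(-1) = I ≈ 1.0*I)
N(G, f) = 5 + G
b(p) = I + p (b(p) = p + I = I + p)
b(N(-1, 4))*Q(U(2)) = (I + (5 - 1))*(-2 + 1) = (I + 4)*(-1) = (4 + I)*(-1) = -4 - I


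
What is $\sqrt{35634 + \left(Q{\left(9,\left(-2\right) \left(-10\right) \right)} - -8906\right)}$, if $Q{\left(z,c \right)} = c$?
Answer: $4 \sqrt{2785} \approx 211.09$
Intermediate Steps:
$\sqrt{35634 + \left(Q{\left(9,\left(-2\right) \left(-10\right) \right)} - -8906\right)} = \sqrt{35634 - -8926} = \sqrt{35634 + \left(20 + 8906\right)} = \sqrt{35634 + 8926} = \sqrt{44560} = 4 \sqrt{2785}$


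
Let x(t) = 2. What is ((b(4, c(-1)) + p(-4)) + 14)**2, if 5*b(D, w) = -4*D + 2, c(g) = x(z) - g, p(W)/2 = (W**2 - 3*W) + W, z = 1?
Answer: 87616/25 ≈ 3504.6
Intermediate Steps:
p(W) = -4*W + 2*W**2 (p(W) = 2*((W**2 - 3*W) + W) = 2*(W**2 - 2*W) = -4*W + 2*W**2)
c(g) = 2 - g
b(D, w) = 2/5 - 4*D/5 (b(D, w) = (-4*D + 2)/5 = (2 - 4*D)/5 = 2/5 - 4*D/5)
((b(4, c(-1)) + p(-4)) + 14)**2 = (((2/5 - 4/5*4) + 2*(-4)*(-2 - 4)) + 14)**2 = (((2/5 - 16/5) + 2*(-4)*(-6)) + 14)**2 = ((-14/5 + 48) + 14)**2 = (226/5 + 14)**2 = (296/5)**2 = 87616/25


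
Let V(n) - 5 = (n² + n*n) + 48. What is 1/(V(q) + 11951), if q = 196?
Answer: 1/88836 ≈ 1.1257e-5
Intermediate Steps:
V(n) = 53 + 2*n² (V(n) = 5 + ((n² + n*n) + 48) = 5 + ((n² + n²) + 48) = 5 + (2*n² + 48) = 5 + (48 + 2*n²) = 53 + 2*n²)
1/(V(q) + 11951) = 1/((53 + 2*196²) + 11951) = 1/((53 + 2*38416) + 11951) = 1/((53 + 76832) + 11951) = 1/(76885 + 11951) = 1/88836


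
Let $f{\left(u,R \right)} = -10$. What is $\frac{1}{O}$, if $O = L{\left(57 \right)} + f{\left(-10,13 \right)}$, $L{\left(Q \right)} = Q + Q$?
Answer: $\frac{1}{104} \approx 0.0096154$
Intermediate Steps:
$L{\left(Q \right)} = 2 Q$
$O = 104$ ($O = 2 \cdot 57 - 10 = 114 - 10 = 104$)
$\frac{1}{O} = \frac{1}{104}$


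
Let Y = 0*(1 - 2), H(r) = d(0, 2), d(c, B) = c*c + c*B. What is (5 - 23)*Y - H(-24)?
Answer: 0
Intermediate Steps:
d(c, B) = c² + B*c
H(r) = 0 (H(r) = 0*(2 + 0) = 0*2 = 0)
Y = 0 (Y = 0*(-1) = 0)
(5 - 23)*Y - H(-24) = (5 - 23)*0 - 1*0 = -18*0 + 0 = 0 + 0 = 0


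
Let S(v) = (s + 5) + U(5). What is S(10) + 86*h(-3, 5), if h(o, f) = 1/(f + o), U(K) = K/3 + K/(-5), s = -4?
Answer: 134/3 ≈ 44.667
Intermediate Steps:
U(K) = 2*K/15 (U(K) = K*(1/3) + K*(-1/5) = K/3 - K/5 = 2*K/15)
S(v) = 5/3 (S(v) = (-4 + 5) + (2/15)*5 = 1 + 2/3 = 5/3)
S(10) + 86*h(-3, 5) = 5/3 + 86/(5 - 3) = 5/3 + 86/2 = 5/3 + 86*(1/2) = 5/3 + 43 = 134/3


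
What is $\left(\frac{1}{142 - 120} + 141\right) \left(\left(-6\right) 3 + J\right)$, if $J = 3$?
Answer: $- \frac{46545}{22} \approx -2115.7$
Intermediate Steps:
$\left(\frac{1}{142 - 120} + 141\right) \left(\left(-6\right) 3 + J\right) = \left(\frac{1}{142 - 120} + 141\right) \left(\left(-6\right) 3 + 3\right) = \left(\frac{1}{22} + 141\right) \left(-18 + 3\right) = \left(\frac{1}{22} + 141\right) \left(-15\right) = \frac{3103}{22} \left(-15\right) = - \frac{46545}{22}$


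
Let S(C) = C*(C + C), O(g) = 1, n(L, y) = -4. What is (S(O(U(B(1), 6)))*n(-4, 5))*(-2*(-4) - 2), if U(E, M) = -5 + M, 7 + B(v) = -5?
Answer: -48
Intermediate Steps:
B(v) = -12 (B(v) = -7 - 5 = -12)
S(C) = 2*C² (S(C) = C*(2*C) = 2*C²)
(S(O(U(B(1), 6)))*n(-4, 5))*(-2*(-4) - 2) = ((2*1²)*(-4))*(-2*(-4) - 2) = ((2*1)*(-4))*(8 - 2) = (2*(-4))*6 = -8*6 = -48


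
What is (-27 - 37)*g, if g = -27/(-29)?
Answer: -1728/29 ≈ -59.586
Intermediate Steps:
g = 27/29 (g = -27*(-1/29) = 27/29 ≈ 0.93103)
(-27 - 37)*g = (-27 - 37)*(27/29) = -64*27/29 = -1728/29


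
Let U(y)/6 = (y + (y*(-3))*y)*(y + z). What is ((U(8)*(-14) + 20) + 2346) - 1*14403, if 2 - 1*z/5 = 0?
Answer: 266171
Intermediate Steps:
z = 10 (z = 10 - 5*0 = 10 + 0 = 10)
U(y) = 6*(10 + y)*(y - 3*y**2) (U(y) = 6*((y + (y*(-3))*y)*(y + 10)) = 6*((y + (-3*y)*y)*(10 + y)) = 6*((y - 3*y**2)*(10 + y)) = 6*((10 + y)*(y - 3*y**2)) = 6*(10 + y)*(y - 3*y**2))
((U(8)*(-14) + 20) + 2346) - 1*14403 = (((6*8*(10 - 29*8 - 3*8**2))*(-14) + 20) + 2346) - 1*14403 = (((6*8*(10 - 232 - 3*64))*(-14) + 20) + 2346) - 14403 = (((6*8*(10 - 232 - 192))*(-14) + 20) + 2346) - 14403 = (((6*8*(-414))*(-14) + 20) + 2346) - 14403 = ((-19872*(-14) + 20) + 2346) - 14403 = ((278208 + 20) + 2346) - 14403 = (278228 + 2346) - 14403 = 280574 - 14403 = 266171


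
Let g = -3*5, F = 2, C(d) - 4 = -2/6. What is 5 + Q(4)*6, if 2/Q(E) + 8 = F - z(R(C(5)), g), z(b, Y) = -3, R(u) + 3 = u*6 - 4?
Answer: 1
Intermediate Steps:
C(d) = 11/3 (C(d) = 4 - 2/6 = 4 - 2*1/6 = 4 - 1/3 = 11/3)
g = -15
R(u) = -7 + 6*u (R(u) = -3 + (u*6 - 4) = -3 + (6*u - 4) = -3 + (-4 + 6*u) = -7 + 6*u)
Q(E) = -2/3 (Q(E) = 2/(-8 + (2 - 1*(-3))) = 2/(-8 + (2 + 3)) = 2/(-8 + 5) = 2/(-3) = 2*(-1/3) = -2/3)
5 + Q(4)*6 = 5 - 2/3*6 = 5 - 4 = 1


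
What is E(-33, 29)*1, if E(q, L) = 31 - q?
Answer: 64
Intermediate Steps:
E(-33, 29)*1 = (31 - 1*(-33))*1 = (31 + 33)*1 = 64*1 = 64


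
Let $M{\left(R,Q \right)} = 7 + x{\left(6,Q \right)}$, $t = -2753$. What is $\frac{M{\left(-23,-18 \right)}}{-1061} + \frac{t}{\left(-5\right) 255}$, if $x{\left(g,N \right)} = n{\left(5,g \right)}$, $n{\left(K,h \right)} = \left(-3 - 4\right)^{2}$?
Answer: $\frac{2849533}{1352775} \approx 2.1064$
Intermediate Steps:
$n{\left(K,h \right)} = 49$ ($n{\left(K,h \right)} = \left(-7\right)^{2} = 49$)
$x{\left(g,N \right)} = 49$
$M{\left(R,Q \right)} = 56$ ($M{\left(R,Q \right)} = 7 + 49 = 56$)
$\frac{M{\left(-23,-18 \right)}}{-1061} + \frac{t}{\left(-5\right) 255} = \frac{56}{-1061} - \frac{2753}{\left(-5\right) 255} = 56 \left(- \frac{1}{1061}\right) - \frac{2753}{-1275} = - \frac{56}{1061} - - \frac{2753}{1275} = - \frac{56}{1061} + \frac{2753}{1275} = \frac{2849533}{1352775}$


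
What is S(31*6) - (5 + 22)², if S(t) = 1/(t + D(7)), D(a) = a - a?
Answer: -135593/186 ≈ -728.99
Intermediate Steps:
D(a) = 0
S(t) = 1/t (S(t) = 1/(t + 0) = 1/t)
S(31*6) - (5 + 22)² = 1/(31*6) - (5 + 22)² = 1/186 - 1*27² = 1/186 - 1*729 = 1/186 - 729 = -135593/186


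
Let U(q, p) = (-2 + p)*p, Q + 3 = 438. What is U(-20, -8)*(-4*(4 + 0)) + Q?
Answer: -845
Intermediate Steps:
Q = 435 (Q = -3 + 438 = 435)
U(q, p) = p*(-2 + p)
U(-20, -8)*(-4*(4 + 0)) + Q = (-8*(-2 - 8))*(-4*(4 + 0)) + 435 = (-8*(-10))*(-4*4) + 435 = 80*(-16) + 435 = -1280 + 435 = -845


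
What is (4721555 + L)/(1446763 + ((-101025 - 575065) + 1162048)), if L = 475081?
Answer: 120852/44947 ≈ 2.6888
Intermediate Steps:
(4721555 + L)/(1446763 + ((-101025 - 575065) + 1162048)) = (4721555 + 475081)/(1446763 + ((-101025 - 575065) + 1162048)) = 5196636/(1446763 + (-676090 + 1162048)) = 5196636/(1446763 + 485958) = 5196636/1932721 = 5196636*(1/1932721) = 120852/44947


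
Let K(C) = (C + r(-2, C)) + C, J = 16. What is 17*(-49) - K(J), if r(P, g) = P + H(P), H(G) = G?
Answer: -861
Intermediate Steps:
r(P, g) = 2*P (r(P, g) = P + P = 2*P)
K(C) = -4 + 2*C (K(C) = (C + 2*(-2)) + C = (C - 4) + C = (-4 + C) + C = -4 + 2*C)
17*(-49) - K(J) = 17*(-49) - (-4 + 2*16) = -833 - (-4 + 32) = -833 - 1*28 = -833 - 28 = -861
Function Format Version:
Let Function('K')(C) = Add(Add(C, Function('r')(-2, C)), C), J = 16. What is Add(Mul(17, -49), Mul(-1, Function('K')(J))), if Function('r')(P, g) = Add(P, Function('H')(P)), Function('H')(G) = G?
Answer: -861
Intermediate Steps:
Function('r')(P, g) = Mul(2, P) (Function('r')(P, g) = Add(P, P) = Mul(2, P))
Function('K')(C) = Add(-4, Mul(2, C)) (Function('K')(C) = Add(Add(C, Mul(2, -2)), C) = Add(Add(C, -4), C) = Add(Add(-4, C), C) = Add(-4, Mul(2, C)))
Add(Mul(17, -49), Mul(-1, Function('K')(J))) = Add(Mul(17, -49), Mul(-1, Add(-4, Mul(2, 16)))) = Add(-833, Mul(-1, Add(-4, 32))) = Add(-833, Mul(-1, 28)) = Add(-833, -28) = -861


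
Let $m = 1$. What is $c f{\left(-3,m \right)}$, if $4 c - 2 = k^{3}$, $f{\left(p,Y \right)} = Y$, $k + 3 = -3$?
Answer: $- \frac{107}{2} \approx -53.5$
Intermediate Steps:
$k = -6$ ($k = -3 - 3 = -6$)
$c = - \frac{107}{2}$ ($c = \frac{1}{2} + \frac{\left(-6\right)^{3}}{4} = \frac{1}{2} + \frac{1}{4} \left(-216\right) = \frac{1}{2} - 54 = - \frac{107}{2} \approx -53.5$)
$c f{\left(-3,m \right)} = \left(- \frac{107}{2}\right) 1 = - \frac{107}{2}$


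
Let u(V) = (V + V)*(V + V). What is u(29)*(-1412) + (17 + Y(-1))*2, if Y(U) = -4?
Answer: -4749942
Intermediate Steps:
u(V) = 4*V² (u(V) = (2*V)*(2*V) = 4*V²)
u(29)*(-1412) + (17 + Y(-1))*2 = (4*29²)*(-1412) + (17 - 4)*2 = (4*841)*(-1412) + 13*2 = 3364*(-1412) + 26 = -4749968 + 26 = -4749942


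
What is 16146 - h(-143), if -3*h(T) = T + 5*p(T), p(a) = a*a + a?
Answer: 149825/3 ≈ 49942.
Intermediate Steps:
p(a) = a + a² (p(a) = a² + a = a + a²)
h(T) = -T/3 - 5*T*(1 + T)/3 (h(T) = -(T + 5*(T*(1 + T)))/3 = -(T + 5*T*(1 + T))/3 = -T/3 - 5*T*(1 + T)/3)
16146 - h(-143) = 16146 - (-143)*(-6 - 5*(-143))/3 = 16146 - (-143)*(-6 + 715)/3 = 16146 - (-143)*709/3 = 16146 - 1*(-101387/3) = 16146 + 101387/3 = 149825/3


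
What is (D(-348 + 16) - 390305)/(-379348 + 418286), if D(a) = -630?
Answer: -390935/38938 ≈ -10.040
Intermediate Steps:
(D(-348 + 16) - 390305)/(-379348 + 418286) = (-630 - 390305)/(-379348 + 418286) = -390935/38938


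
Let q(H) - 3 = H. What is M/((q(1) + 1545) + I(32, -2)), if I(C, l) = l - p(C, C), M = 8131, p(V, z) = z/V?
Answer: 8131/1546 ≈ 5.2594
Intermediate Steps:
q(H) = 3 + H
I(C, l) = -1 + l (I(C, l) = l - C/C = l - 1*1 = l - 1 = -1 + l)
M/((q(1) + 1545) + I(32, -2)) = 8131/(((3 + 1) + 1545) + (-1 - 2)) = 8131/((4 + 1545) - 3) = 8131/(1549 - 3) = 8131/1546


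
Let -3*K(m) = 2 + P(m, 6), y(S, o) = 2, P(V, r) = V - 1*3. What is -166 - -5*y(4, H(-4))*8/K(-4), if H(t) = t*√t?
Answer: -118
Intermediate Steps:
H(t) = t^(3/2)
P(V, r) = -3 + V (P(V, r) = V - 3 = -3 + V)
K(m) = ⅓ - m/3 (K(m) = -(2 + (-3 + m))/3 = -(-1 + m)/3 = ⅓ - m/3)
-166 - -5*y(4, H(-4))*8/K(-4) = -166 - -5*2*8/(⅓ - ⅓*(-4)) = -166 - (-10*8)/(⅓ + 4/3) = -166 - (-80)/5/3 = -166 - (-80)*3/5 = -166 - 1*(-48) = -166 + 48 = -118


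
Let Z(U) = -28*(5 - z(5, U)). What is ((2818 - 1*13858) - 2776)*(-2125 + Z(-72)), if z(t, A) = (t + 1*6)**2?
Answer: -15515368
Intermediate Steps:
z(t, A) = (6 + t)**2 (z(t, A) = (t + 6)**2 = (6 + t)**2)
Z(U) = 3248 (Z(U) = -28*(5 - (6 + 5)**2) = -28*(5 - 1*11**2) = -28*(5 - 1*121) = -28*(5 - 121) = -28*(-116) = 3248)
((2818 - 1*13858) - 2776)*(-2125 + Z(-72)) = ((2818 - 1*13858) - 2776)*(-2125 + 3248) = ((2818 - 13858) - 2776)*1123 = (-11040 - 2776)*1123 = -13816*1123 = -15515368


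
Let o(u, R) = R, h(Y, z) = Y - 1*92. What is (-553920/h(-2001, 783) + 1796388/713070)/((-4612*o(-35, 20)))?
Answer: -33228631207/11472008020200 ≈ -0.0028965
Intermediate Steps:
h(Y, z) = -92 + Y (h(Y, z) = Y - 92 = -92 + Y)
(-553920/h(-2001, 783) + 1796388/713070)/((-4612*o(-35, 20))) = (-553920/(-92 - 2001) + 1796388/713070)/((-4612*20)) = (-553920/(-2093) + 1796388*(1/713070))/(-92240) = (-553920*(-1/2093) + 299398/118845)*(-1/92240) = (553920/2093 + 299398/118845)*(-1/92240) = (66457262414/248742585)*(-1/92240) = -33228631207/11472008020200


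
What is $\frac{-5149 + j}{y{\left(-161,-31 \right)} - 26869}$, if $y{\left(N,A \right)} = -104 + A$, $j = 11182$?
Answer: $- \frac{6033}{27004} \approx -0.22341$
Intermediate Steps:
$\frac{-5149 + j}{y{\left(-161,-31 \right)} - 26869} = \frac{-5149 + 11182}{\left(-104 - 31\right) - 26869} = \frac{6033}{-135 - 26869} = \frac{6033}{-27004} = 6033 \left(- \frac{1}{27004}\right) = - \frac{6033}{27004}$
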